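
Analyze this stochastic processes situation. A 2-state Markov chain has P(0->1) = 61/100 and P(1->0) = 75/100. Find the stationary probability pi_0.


Stationary distribution: pi_0 = p10/(p01+p10), pi_1 = p01/(p01+p10)
p01 = 0.6100, p10 = 0.7500
pi_0 = 0.5515

0.5515


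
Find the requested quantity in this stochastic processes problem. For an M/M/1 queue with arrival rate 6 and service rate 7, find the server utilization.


rho = lambda/mu
= 6/7
= 0.8571

0.8571


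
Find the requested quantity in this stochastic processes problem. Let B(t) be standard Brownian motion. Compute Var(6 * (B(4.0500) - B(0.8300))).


Var(alpha*(B(t)-B(s))) = alpha^2 * (t-s)
= 6^2 * (4.0500 - 0.8300)
= 36 * 3.2200
= 115.9200

115.9200


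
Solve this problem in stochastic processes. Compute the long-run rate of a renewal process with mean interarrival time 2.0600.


Long-run renewal rate = 1/E(X)
= 1/2.0600
= 0.4854

0.4854


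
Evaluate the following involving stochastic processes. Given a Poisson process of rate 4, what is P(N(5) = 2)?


P(N(t)=k) = (lambda*t)^k * exp(-lambda*t) / k!
lambda*t = 20
= 20^2 * exp(-20) / 2!
= 400 * 2.0612e-09 / 2
= 4.1223e-07

4.1223e-07


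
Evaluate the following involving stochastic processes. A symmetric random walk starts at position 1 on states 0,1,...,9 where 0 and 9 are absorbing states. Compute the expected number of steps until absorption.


For symmetric RW on 0,...,N with absorbing barriers, E(i) = i*(N-i)
E(1) = 1 * 8 = 8

8


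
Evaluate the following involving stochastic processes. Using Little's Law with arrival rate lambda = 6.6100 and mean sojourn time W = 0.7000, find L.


Little's Law: L = lambda * W
= 6.6100 * 0.7000
= 4.6270

4.6270


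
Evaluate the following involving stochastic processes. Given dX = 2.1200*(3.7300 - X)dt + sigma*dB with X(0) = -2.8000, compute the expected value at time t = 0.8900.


E[X(t)] = mu + (X(0) - mu)*exp(-theta*t)
= 3.7300 + (-2.8000 - 3.7300)*exp(-2.1200*0.8900)
= 3.7300 + -6.5300 * 0.1516
= 2.7403

2.7403


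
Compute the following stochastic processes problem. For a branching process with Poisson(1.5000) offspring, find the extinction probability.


Since mu = 1.5000 > 1, extinction prob q < 1.
Solve s = exp(mu*(s-1)) iteratively.
q = 0.4172

0.4172


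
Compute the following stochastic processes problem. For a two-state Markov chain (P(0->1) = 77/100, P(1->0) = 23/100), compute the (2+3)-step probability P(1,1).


P^5 = P^2 * P^3
Computing via matrix multiplication of the transition matrix.
Entry (1,1) of P^5 = 0.7700

0.7700


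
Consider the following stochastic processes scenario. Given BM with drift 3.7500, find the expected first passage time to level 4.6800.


Expected first passage time = a/mu
= 4.6800/3.7500
= 1.2480

1.2480


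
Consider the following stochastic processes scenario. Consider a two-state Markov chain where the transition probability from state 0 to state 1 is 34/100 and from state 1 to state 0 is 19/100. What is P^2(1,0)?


Computing P^2 by matrix multiplication.
P = [[0.6600, 0.3400], [0.1900, 0.8100]]
After raising P to the power 2:
P^2(1,0) = 0.2793

0.2793


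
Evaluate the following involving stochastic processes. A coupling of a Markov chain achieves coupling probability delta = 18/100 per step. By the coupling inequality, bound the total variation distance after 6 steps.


TV distance bound <= (1-delta)^n
= (1 - 0.1800)^6
= 0.8200^6
= 0.3040

0.3040


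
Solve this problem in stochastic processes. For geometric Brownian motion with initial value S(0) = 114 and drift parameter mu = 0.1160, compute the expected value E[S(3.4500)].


E[S(t)] = S(0) * exp(mu * t)
= 114 * exp(0.1160 * 3.4500)
= 114 * 1.4921
= 170.1020

170.1020


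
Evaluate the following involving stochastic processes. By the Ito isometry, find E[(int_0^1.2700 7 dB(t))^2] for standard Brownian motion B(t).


By Ito isometry: E[(int f dB)^2] = int f^2 dt
= 7^2 * 1.2700
= 49 * 1.2700 = 62.2300

62.2300


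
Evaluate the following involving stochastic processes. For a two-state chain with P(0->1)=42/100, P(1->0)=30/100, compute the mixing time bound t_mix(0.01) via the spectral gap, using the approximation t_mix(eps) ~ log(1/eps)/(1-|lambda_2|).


lambda_2 = |1 - p01 - p10| = |1 - 0.4200 - 0.3000| = 0.2800
t_mix ~ log(1/eps)/(1 - |lambda_2|)
= log(100)/(1 - 0.2800) = 4.6052/0.7200
= 6.3961

6.3961


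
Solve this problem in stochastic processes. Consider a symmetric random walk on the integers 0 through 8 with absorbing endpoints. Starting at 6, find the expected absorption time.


For symmetric RW on 0,...,N with absorbing barriers, E(i) = i*(N-i)
E(6) = 6 * 2 = 12

12


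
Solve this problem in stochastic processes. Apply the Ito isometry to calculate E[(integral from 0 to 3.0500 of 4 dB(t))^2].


By Ito isometry: E[(int f dB)^2] = int f^2 dt
= 4^2 * 3.0500
= 16 * 3.0500 = 48.8000

48.8000


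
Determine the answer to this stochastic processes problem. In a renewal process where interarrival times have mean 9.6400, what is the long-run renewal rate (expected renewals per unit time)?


Long-run renewal rate = 1/E(X)
= 1/9.6400
= 0.1037

0.1037


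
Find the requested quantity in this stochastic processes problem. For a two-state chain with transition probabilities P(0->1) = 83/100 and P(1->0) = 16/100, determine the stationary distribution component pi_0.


Stationary distribution: pi_0 = p10/(p01+p10), pi_1 = p01/(p01+p10)
p01 = 0.8300, p10 = 0.1600
pi_0 = 0.1616

0.1616


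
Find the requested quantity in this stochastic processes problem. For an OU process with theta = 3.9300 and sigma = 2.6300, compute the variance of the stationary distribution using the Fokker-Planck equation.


Stationary variance = sigma^2 / (2*theta)
= 2.6300^2 / (2*3.9300)
= 6.9169 / 7.8600
= 0.8800

0.8800


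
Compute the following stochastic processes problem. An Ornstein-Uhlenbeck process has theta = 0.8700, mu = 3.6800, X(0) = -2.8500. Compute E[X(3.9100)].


E[X(t)] = mu + (X(0) - mu)*exp(-theta*t)
= 3.6800 + (-2.8500 - 3.6800)*exp(-0.8700*3.9100)
= 3.6800 + -6.5300 * 0.0333
= 3.4624

3.4624


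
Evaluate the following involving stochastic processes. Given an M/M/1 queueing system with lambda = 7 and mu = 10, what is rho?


rho = lambda/mu
= 7/10
= 0.7000

0.7000


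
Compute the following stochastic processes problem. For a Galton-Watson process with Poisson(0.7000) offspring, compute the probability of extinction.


Since mu = 0.7000 <= 1, extinction probability = 1.

1.0000


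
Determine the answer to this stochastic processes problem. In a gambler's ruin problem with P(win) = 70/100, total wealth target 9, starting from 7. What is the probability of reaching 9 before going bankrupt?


Gambler's ruin formula:
r = q/p = 0.3000/0.7000 = 0.4286
P(win) = (1 - r^i)/(1 - r^N)
= (1 - 0.4286^7)/(1 - 0.4286^9)
= 0.9978

0.9978


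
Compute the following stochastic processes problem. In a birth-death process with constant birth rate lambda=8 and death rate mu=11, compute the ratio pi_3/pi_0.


For birth-death process, pi_n/pi_0 = (lambda/mu)^n
= (8/11)^3
= 0.3847

0.3847


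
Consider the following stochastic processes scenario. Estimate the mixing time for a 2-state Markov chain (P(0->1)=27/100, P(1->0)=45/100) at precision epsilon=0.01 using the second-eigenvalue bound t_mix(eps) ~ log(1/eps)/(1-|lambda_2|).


lambda_2 = |1 - p01 - p10| = |1 - 0.2700 - 0.4500| = 0.2800
t_mix ~ log(1/eps)/(1 - |lambda_2|)
= log(100)/(1 - 0.2800) = 4.6052/0.7200
= 6.3961

6.3961


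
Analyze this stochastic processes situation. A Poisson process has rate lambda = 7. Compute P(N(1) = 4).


P(N(t)=k) = (lambda*t)^k * exp(-lambda*t) / k!
lambda*t = 7
= 7^4 * exp(-7) / 4!
= 2401 * 9.1188e-04 / 24
= 0.0912

0.0912


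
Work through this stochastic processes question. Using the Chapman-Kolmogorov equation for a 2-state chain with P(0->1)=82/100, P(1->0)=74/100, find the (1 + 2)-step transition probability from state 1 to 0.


P^3 = P^1 * P^2
Computing via matrix multiplication of the transition matrix.
Entry (1,0) of P^3 = 0.5577

0.5577


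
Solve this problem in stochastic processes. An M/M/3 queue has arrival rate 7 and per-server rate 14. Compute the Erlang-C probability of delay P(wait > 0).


a = lambda/mu = 0.5000
rho = a/c = 0.1667
Erlang-C formula applied:
C(c,a) = 0.0152

0.0152


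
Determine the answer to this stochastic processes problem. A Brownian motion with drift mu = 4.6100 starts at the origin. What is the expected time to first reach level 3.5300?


Expected first passage time = a/mu
= 3.5300/4.6100
= 0.7657

0.7657


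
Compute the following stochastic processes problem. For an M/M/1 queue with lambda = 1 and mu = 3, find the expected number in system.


rho = 1/3 = 0.3333
L = rho/(1-rho)
= 0.3333/0.6667
= 0.5000

0.5000


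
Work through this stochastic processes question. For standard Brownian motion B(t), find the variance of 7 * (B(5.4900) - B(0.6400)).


Var(alpha*(B(t)-B(s))) = alpha^2 * (t-s)
= 7^2 * (5.4900 - 0.6400)
= 49 * 4.8500
= 237.6500

237.6500


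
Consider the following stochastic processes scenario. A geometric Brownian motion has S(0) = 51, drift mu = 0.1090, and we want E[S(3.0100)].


E[S(t)] = S(0) * exp(mu * t)
= 51 * exp(0.1090 * 3.0100)
= 51 * 1.3883
= 70.8040

70.8040


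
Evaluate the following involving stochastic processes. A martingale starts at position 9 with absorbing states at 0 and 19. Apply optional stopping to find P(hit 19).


By optional stopping theorem: E(M at tau) = M(0) = 9
P(hit 19)*19 + P(hit 0)*0 = 9
P(hit 19) = (9 - 0)/(19 - 0) = 9/19 = 0.4737

0.4737


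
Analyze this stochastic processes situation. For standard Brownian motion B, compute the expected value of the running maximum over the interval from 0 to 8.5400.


E(max B(s)) = sqrt(2t/pi)
= sqrt(2*8.5400/pi)
= sqrt(5.4367)
= 2.3317

2.3317


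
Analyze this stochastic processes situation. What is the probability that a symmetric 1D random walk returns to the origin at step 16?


P(S(16) = 0) = C(16,8) / 4^8
= 12870 / 65536
= 0.1964

0.1964


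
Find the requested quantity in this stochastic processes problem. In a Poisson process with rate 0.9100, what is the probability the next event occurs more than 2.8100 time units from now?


P(X > t) = exp(-lambda * t)
= exp(-0.9100 * 2.8100)
= exp(-2.5571) = 0.0775

0.0775


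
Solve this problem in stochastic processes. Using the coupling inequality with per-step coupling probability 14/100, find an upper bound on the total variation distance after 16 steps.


TV distance bound <= (1-delta)^n
= (1 - 0.1400)^16
= 0.8600^16
= 0.0895

0.0895


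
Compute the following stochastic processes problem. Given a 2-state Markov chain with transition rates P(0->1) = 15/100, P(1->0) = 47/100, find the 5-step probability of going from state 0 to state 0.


Computing P^5 by matrix multiplication.
P = [[0.8500, 0.1500], [0.4700, 0.5300]]
After raising P to the power 5:
P^5(0,0) = 0.7600

0.7600


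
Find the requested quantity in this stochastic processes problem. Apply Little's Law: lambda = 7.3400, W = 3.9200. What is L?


Little's Law: L = lambda * W
= 7.3400 * 3.9200
= 28.7728

28.7728


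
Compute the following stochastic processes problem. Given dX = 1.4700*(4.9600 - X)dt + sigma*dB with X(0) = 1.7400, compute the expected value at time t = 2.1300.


E[X(t)] = mu + (X(0) - mu)*exp(-theta*t)
= 4.9600 + (1.7400 - 4.9600)*exp(-1.4700*2.1300)
= 4.9600 + -3.2200 * 0.0437
= 4.8194

4.8194


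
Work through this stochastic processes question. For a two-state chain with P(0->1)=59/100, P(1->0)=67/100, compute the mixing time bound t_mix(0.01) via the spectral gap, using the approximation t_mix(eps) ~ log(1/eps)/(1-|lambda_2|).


lambda_2 = |1 - p01 - p10| = |1 - 0.5900 - 0.6700| = 0.2600
t_mix ~ log(1/eps)/(1 - |lambda_2|)
= log(100)/(1 - 0.2600) = 4.6052/0.7400
= 6.2232

6.2232


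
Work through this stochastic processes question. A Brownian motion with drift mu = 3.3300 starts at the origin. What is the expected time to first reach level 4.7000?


Expected first passage time = a/mu
= 4.7000/3.3300
= 1.4114

1.4114


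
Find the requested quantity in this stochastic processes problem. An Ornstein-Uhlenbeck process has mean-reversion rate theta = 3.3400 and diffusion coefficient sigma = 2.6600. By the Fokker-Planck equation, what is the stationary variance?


Stationary variance = sigma^2 / (2*theta)
= 2.6600^2 / (2*3.3400)
= 7.0756 / 6.6800
= 1.0592

1.0592


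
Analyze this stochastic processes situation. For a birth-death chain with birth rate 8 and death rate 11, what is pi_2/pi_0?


For birth-death process, pi_n/pi_0 = (lambda/mu)^n
= (8/11)^2
= 0.5289

0.5289


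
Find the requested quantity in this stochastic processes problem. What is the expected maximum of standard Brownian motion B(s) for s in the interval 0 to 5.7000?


E(max B(s)) = sqrt(2t/pi)
= sqrt(2*5.7000/pi)
= sqrt(3.6287)
= 1.9049

1.9049


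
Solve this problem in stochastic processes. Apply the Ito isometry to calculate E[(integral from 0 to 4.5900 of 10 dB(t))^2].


By Ito isometry: E[(int f dB)^2] = int f^2 dt
= 10^2 * 4.5900
= 100 * 4.5900 = 459.0000

459.0000


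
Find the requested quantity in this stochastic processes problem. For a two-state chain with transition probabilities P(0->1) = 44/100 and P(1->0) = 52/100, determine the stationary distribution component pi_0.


Stationary distribution: pi_0 = p10/(p01+p10), pi_1 = p01/(p01+p10)
p01 = 0.4400, p10 = 0.5200
pi_0 = 0.5417

0.5417


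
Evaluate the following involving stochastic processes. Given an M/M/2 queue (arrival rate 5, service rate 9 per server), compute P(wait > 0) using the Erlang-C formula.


a = lambda/mu = 0.5556
rho = a/c = 0.2778
Erlang-C formula applied:
C(c,a) = 0.1208

0.1208


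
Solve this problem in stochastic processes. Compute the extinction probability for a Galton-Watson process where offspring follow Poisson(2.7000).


Since mu = 2.7000 > 1, extinction prob q < 1.
Solve s = exp(mu*(s-1)) iteratively.
q = 0.0844

0.0844


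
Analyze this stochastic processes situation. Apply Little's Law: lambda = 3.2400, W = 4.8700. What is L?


Little's Law: L = lambda * W
= 3.2400 * 4.8700
= 15.7788

15.7788


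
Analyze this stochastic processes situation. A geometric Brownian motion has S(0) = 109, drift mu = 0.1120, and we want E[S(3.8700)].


E[S(t)] = S(0) * exp(mu * t)
= 109 * exp(0.1120 * 3.8700)
= 109 * 1.5426
= 168.1385

168.1385


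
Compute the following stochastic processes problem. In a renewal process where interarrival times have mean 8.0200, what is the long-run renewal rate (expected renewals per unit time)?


Long-run renewal rate = 1/E(X)
= 1/8.0200
= 0.1247

0.1247


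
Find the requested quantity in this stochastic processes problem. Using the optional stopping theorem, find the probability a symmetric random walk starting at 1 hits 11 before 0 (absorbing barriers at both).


By optional stopping theorem: E(M at tau) = M(0) = 1
P(hit 11)*11 + P(hit 0)*0 = 1
P(hit 11) = (1 - 0)/(11 - 0) = 1/11 = 0.0909

0.0909


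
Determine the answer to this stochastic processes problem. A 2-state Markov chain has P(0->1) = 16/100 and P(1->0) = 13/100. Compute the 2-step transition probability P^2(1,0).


Computing P^2 by matrix multiplication.
P = [[0.8400, 0.1600], [0.1300, 0.8700]]
After raising P to the power 2:
P^2(1,0) = 0.2223

0.2223


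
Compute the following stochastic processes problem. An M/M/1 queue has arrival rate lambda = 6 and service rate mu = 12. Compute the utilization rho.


rho = lambda/mu
= 6/12
= 0.5000

0.5000


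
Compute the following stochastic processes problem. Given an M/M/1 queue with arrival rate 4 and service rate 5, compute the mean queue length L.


rho = 4/5 = 0.8000
L = rho/(1-rho)
= 0.8000/0.2000
= 4.0000

4.0000


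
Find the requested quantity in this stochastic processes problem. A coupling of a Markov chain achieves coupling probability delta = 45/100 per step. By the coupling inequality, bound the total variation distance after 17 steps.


TV distance bound <= (1-delta)^n
= (1 - 0.4500)^17
= 0.5500^17
= 3.8563e-05

3.8563e-05


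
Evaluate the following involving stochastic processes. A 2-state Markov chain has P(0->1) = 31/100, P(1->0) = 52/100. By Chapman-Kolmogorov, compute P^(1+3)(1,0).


P^4 = P^1 * P^3
Computing via matrix multiplication of the transition matrix.
Entry (1,0) of P^4 = 0.6260

0.6260


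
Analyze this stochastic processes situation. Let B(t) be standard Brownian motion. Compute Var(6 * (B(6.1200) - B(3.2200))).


Var(alpha*(B(t)-B(s))) = alpha^2 * (t-s)
= 6^2 * (6.1200 - 3.2200)
= 36 * 2.9000
= 104.4000

104.4000


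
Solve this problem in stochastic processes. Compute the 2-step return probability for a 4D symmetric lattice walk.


P(return in 2 steps) = P(reverse first step) = 1/(2d)
= 1/8
= 0.1250

0.1250


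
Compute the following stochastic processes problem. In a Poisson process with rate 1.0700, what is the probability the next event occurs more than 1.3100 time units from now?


P(X > t) = exp(-lambda * t)
= exp(-1.0700 * 1.3100)
= exp(-1.4017) = 0.2462

0.2462


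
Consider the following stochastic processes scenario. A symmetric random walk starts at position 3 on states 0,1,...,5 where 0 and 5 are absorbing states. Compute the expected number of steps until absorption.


For symmetric RW on 0,...,N with absorbing barriers, E(i) = i*(N-i)
E(3) = 3 * 2 = 6

6


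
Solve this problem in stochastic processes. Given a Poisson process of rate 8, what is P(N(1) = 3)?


P(N(t)=k) = (lambda*t)^k * exp(-lambda*t) / k!
lambda*t = 8
= 8^3 * exp(-8) / 3!
= 512 * 3.3546e-04 / 6
= 0.0286

0.0286


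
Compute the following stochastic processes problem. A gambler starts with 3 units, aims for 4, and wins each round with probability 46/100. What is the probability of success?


Gambler's ruin formula:
r = q/p = 0.5400/0.4600 = 1.1739
P(win) = (1 - r^i)/(1 - r^N)
= (1 - 1.1739^3)/(1 - 1.1739^4)
= 0.6871

0.6871


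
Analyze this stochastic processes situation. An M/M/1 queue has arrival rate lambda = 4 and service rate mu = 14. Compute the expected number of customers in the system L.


rho = 4/14 = 0.2857
L = rho/(1-rho)
= 0.2857/0.7143
= 0.4000

0.4000


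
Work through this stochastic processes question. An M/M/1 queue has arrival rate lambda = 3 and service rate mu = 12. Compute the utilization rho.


rho = lambda/mu
= 3/12
= 0.2500

0.2500


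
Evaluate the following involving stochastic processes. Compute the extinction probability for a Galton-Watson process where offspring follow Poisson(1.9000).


Since mu = 1.9000 > 1, extinction prob q < 1.
Solve s = exp(mu*(s-1)) iteratively.
q = 0.2328

0.2328


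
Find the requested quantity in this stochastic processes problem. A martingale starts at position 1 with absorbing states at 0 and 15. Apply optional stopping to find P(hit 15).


By optional stopping theorem: E(M at tau) = M(0) = 1
P(hit 15)*15 + P(hit 0)*0 = 1
P(hit 15) = (1 - 0)/(15 - 0) = 1/15 = 0.0667

0.0667


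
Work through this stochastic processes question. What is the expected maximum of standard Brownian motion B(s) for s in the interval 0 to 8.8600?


E(max B(s)) = sqrt(2t/pi)
= sqrt(2*8.8600/pi)
= sqrt(5.6405)
= 2.3750

2.3750


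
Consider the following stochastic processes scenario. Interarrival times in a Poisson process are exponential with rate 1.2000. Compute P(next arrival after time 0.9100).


P(X > t) = exp(-lambda * t)
= exp(-1.2000 * 0.9100)
= exp(-1.0920) = 0.3355

0.3355


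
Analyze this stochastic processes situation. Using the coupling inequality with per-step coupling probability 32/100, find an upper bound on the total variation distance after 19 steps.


TV distance bound <= (1-delta)^n
= (1 - 0.3200)^19
= 0.6800^19
= 6.5716e-04

6.5716e-04


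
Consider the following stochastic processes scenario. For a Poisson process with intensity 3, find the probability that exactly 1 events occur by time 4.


P(N(t)=k) = (lambda*t)^k * exp(-lambda*t) / k!
lambda*t = 12
= 12^1 * exp(-12) / 1!
= 12 * 6.1442e-06 / 1
= 7.3731e-05

7.3731e-05


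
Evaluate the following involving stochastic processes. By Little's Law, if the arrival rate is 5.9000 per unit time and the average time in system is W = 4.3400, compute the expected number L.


Little's Law: L = lambda * W
= 5.9000 * 4.3400
= 25.6060

25.6060


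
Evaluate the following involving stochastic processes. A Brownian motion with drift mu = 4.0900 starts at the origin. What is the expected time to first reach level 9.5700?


Expected first passage time = a/mu
= 9.5700/4.0900
= 2.3399

2.3399


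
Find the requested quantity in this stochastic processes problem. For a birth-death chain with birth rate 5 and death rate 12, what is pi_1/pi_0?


For birth-death process, pi_n/pi_0 = (lambda/mu)^n
= (5/12)^1
= 0.4167

0.4167


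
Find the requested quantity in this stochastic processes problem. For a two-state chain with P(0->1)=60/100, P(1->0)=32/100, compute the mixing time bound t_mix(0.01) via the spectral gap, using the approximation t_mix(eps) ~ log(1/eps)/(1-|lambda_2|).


lambda_2 = |1 - p01 - p10| = |1 - 0.6000 - 0.3200| = 0.0800
t_mix ~ log(1/eps)/(1 - |lambda_2|)
= log(100)/(1 - 0.0800) = 4.6052/0.9200
= 5.0056

5.0056


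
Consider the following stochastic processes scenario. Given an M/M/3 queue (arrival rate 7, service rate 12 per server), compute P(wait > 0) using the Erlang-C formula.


a = lambda/mu = 0.5833
rho = a/c = 0.1944
Erlang-C formula applied:
C(c,a) = 0.0229

0.0229


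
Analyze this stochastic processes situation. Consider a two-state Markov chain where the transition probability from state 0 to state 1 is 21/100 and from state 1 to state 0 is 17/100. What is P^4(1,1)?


Computing P^4 by matrix multiplication.
P = [[0.7900, 0.2100], [0.1700, 0.8300]]
After raising P to the power 4:
P^4(1,1) = 0.6187

0.6187


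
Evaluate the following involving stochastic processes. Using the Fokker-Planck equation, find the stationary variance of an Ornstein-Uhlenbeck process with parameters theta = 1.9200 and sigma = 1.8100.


Stationary variance = sigma^2 / (2*theta)
= 1.8100^2 / (2*1.9200)
= 3.2761 / 3.8400
= 0.8532

0.8532


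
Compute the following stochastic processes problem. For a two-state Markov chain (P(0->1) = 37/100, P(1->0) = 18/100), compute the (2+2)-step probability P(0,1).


P^4 = P^2 * P^2
Computing via matrix multiplication of the transition matrix.
Entry (0,1) of P^4 = 0.6451

0.6451


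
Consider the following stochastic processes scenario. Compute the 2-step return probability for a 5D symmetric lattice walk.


P(return in 2 steps) = P(reverse first step) = 1/(2d)
= 1/10
= 0.1000

0.1000


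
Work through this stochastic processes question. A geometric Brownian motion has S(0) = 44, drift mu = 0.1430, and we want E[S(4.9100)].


E[S(t)] = S(0) * exp(mu * t)
= 44 * exp(0.1430 * 4.9100)
= 44 * 2.0180
= 88.7940

88.7940


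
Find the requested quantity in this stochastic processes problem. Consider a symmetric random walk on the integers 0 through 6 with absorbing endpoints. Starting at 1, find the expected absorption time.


For symmetric RW on 0,...,N with absorbing barriers, E(i) = i*(N-i)
E(1) = 1 * 5 = 5

5


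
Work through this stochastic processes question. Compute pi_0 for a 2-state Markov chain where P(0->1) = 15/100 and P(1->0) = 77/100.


Stationary distribution: pi_0 = p10/(p01+p10), pi_1 = p01/(p01+p10)
p01 = 0.1500, p10 = 0.7700
pi_0 = 0.8370

0.8370


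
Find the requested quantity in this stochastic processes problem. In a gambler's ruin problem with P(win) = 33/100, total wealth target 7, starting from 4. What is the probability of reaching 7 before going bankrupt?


Gambler's ruin formula:
r = q/p = 0.6700/0.3300 = 2.0303
P(win) = (1 - r^i)/(1 - r^N)
= (1 - 2.0303^4)/(1 - 2.0303^7)
= 0.1133

0.1133


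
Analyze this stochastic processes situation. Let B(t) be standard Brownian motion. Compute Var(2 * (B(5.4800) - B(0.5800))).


Var(alpha*(B(t)-B(s))) = alpha^2 * (t-s)
= 2^2 * (5.4800 - 0.5800)
= 4 * 4.9000
= 19.6000

19.6000


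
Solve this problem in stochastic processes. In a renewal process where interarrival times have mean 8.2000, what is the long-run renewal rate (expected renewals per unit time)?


Long-run renewal rate = 1/E(X)
= 1/8.2000
= 0.1220

0.1220


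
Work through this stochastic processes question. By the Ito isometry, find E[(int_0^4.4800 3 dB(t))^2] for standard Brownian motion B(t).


By Ito isometry: E[(int f dB)^2] = int f^2 dt
= 3^2 * 4.4800
= 9 * 4.4800 = 40.3200

40.3200


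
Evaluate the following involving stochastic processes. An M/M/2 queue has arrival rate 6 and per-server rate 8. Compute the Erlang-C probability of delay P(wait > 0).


a = lambda/mu = 0.7500
rho = a/c = 0.3750
Erlang-C formula applied:
C(c,a) = 0.2045

0.2045


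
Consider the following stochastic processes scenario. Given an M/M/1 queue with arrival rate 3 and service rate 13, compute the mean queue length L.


rho = 3/13 = 0.2308
L = rho/(1-rho)
= 0.2308/0.7692
= 0.3000

0.3000


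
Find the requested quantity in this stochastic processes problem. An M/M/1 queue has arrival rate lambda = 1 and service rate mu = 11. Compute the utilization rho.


rho = lambda/mu
= 1/11
= 0.0909

0.0909


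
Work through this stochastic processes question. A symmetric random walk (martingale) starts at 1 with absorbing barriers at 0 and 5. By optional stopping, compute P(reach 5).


By optional stopping theorem: E(M at tau) = M(0) = 1
P(hit 5)*5 + P(hit 0)*0 = 1
P(hit 5) = (1 - 0)/(5 - 0) = 1/5 = 0.2000

0.2000


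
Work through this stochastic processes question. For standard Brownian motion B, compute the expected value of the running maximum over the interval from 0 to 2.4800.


E(max B(s)) = sqrt(2t/pi)
= sqrt(2*2.4800/pi)
= sqrt(1.5788)
= 1.2565

1.2565


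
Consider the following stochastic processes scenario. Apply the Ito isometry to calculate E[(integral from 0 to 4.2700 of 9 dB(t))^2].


By Ito isometry: E[(int f dB)^2] = int f^2 dt
= 9^2 * 4.2700
= 81 * 4.2700 = 345.8700

345.8700


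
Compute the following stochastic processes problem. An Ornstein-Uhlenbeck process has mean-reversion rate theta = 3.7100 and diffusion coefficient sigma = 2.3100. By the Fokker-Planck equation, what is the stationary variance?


Stationary variance = sigma^2 / (2*theta)
= 2.3100^2 / (2*3.7100)
= 5.3361 / 7.4200
= 0.7192

0.7192


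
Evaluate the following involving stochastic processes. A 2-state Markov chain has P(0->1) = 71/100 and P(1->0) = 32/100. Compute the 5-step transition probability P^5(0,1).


Computing P^5 by matrix multiplication.
P = [[0.2900, 0.7100], [0.3200, 0.6800]]
After raising P to the power 5:
P^5(0,1) = 0.6893

0.6893


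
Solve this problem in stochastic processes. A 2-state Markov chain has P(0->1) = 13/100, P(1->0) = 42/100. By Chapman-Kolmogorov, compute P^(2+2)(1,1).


P^4 = P^2 * P^2
Computing via matrix multiplication of the transition matrix.
Entry (1,1) of P^4 = 0.2677

0.2677


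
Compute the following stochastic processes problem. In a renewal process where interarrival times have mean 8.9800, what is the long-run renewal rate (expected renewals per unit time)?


Long-run renewal rate = 1/E(X)
= 1/8.9800
= 0.1114

0.1114


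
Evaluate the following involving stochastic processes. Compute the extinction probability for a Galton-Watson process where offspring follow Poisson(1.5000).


Since mu = 1.5000 > 1, extinction prob q < 1.
Solve s = exp(mu*(s-1)) iteratively.
q = 0.4172

0.4172


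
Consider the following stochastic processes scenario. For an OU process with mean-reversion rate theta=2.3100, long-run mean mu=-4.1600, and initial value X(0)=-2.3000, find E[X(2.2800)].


E[X(t)] = mu + (X(0) - mu)*exp(-theta*t)
= -4.1600 + (-2.3000 - -4.1600)*exp(-2.3100*2.2800)
= -4.1600 + 1.8600 * 0.0052
= -4.1504

-4.1504


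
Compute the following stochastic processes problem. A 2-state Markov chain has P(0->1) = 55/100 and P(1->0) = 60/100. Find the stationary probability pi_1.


Stationary distribution: pi_0 = p10/(p01+p10), pi_1 = p01/(p01+p10)
p01 = 0.5500, p10 = 0.6000
pi_1 = 0.4783

0.4783


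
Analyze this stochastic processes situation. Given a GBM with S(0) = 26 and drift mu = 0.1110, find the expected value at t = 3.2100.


E[S(t)] = S(0) * exp(mu * t)
= 26 * exp(0.1110 * 3.2100)
= 26 * 1.4281
= 37.1293

37.1293


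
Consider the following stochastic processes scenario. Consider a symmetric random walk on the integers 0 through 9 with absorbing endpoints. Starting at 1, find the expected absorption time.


For symmetric RW on 0,...,N with absorbing barriers, E(i) = i*(N-i)
E(1) = 1 * 8 = 8

8


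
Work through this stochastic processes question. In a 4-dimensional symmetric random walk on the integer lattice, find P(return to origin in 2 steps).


P(return in 2 steps) = P(reverse first step) = 1/(2d)
= 1/8
= 0.1250

0.1250


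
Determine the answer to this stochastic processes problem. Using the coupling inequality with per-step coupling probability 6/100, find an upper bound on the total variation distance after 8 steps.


TV distance bound <= (1-delta)^n
= (1 - 0.0600)^8
= 0.9400^8
= 0.6096

0.6096


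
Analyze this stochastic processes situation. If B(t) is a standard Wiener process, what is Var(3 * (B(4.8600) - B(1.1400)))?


Var(alpha*(B(t)-B(s))) = alpha^2 * (t-s)
= 3^2 * (4.8600 - 1.1400)
= 9 * 3.7200
= 33.4800

33.4800


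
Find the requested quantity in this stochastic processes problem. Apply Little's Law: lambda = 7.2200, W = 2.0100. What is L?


Little's Law: L = lambda * W
= 7.2200 * 2.0100
= 14.5122

14.5122


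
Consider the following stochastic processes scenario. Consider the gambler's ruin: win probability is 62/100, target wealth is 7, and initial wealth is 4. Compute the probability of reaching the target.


Gambler's ruin formula:
r = q/p = 0.3800/0.6200 = 0.6129
P(win) = (1 - r^i)/(1 - r^N)
= (1 - 0.6129^4)/(1 - 0.6129^7)
= 0.8877

0.8877


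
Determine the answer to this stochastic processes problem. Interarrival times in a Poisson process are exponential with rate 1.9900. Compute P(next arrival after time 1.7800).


P(X > t) = exp(-lambda * t)
= exp(-1.9900 * 1.7800)
= exp(-3.5422) = 0.0289

0.0289


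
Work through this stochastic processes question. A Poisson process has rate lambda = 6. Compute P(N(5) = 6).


P(N(t)=k) = (lambda*t)^k * exp(-lambda*t) / k!
lambda*t = 30
= 30^6 * exp(-30) / 6!
= 729000000 * 9.3576e-14 / 720
= 9.4746e-08

9.4746e-08


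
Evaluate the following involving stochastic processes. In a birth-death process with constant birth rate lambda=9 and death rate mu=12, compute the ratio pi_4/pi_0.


For birth-death process, pi_n/pi_0 = (lambda/mu)^n
= (9/12)^4
= 0.3164

0.3164


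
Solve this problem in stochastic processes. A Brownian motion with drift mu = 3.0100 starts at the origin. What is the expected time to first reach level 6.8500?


Expected first passage time = a/mu
= 6.8500/3.0100
= 2.2757

2.2757


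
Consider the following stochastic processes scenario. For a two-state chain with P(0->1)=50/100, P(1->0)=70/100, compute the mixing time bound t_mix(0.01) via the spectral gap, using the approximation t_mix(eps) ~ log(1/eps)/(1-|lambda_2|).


lambda_2 = |1 - p01 - p10| = |1 - 0.5000 - 0.7000| = 0.2000
t_mix ~ log(1/eps)/(1 - |lambda_2|)
= log(100)/(1 - 0.2000) = 4.6052/0.8000
= 5.7565

5.7565


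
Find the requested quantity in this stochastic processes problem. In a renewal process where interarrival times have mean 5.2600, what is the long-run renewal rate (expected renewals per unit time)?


Long-run renewal rate = 1/E(X)
= 1/5.2600
= 0.1901

0.1901


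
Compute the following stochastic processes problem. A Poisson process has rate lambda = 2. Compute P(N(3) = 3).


P(N(t)=k) = (lambda*t)^k * exp(-lambda*t) / k!
lambda*t = 6
= 6^3 * exp(-6) / 3!
= 216 * 0.0025 / 6
= 0.0892

0.0892


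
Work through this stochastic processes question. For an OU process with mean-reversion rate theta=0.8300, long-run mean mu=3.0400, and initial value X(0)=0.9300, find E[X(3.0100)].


E[X(t)] = mu + (X(0) - mu)*exp(-theta*t)
= 3.0400 + (0.9300 - 3.0400)*exp(-0.8300*3.0100)
= 3.0400 + -2.1100 * 0.0822
= 2.8665

2.8665


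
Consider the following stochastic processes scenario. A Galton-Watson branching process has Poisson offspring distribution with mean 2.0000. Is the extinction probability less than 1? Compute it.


Since mu = 2.0000 > 1, extinction prob q < 1.
Solve s = exp(mu*(s-1)) iteratively.
q = 0.2032

0.2032


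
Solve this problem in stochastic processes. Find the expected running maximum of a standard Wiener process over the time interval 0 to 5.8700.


E(max B(s)) = sqrt(2t/pi)
= sqrt(2*5.8700/pi)
= sqrt(3.7370)
= 1.9331

1.9331


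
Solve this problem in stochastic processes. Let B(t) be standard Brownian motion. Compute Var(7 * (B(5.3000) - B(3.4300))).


Var(alpha*(B(t)-B(s))) = alpha^2 * (t-s)
= 7^2 * (5.3000 - 3.4300)
= 49 * 1.8700
= 91.6300

91.6300


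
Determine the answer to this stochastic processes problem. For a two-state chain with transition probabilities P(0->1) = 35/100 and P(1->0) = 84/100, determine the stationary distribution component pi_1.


Stationary distribution: pi_0 = p10/(p01+p10), pi_1 = p01/(p01+p10)
p01 = 0.3500, p10 = 0.8400
pi_1 = 0.2941

0.2941


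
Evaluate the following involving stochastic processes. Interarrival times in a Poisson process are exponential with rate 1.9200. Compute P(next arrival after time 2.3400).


P(X > t) = exp(-lambda * t)
= exp(-1.9200 * 2.3400)
= exp(-4.4928) = 0.0112

0.0112


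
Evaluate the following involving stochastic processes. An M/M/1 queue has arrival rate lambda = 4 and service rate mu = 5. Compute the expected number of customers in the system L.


rho = 4/5 = 0.8000
L = rho/(1-rho)
= 0.8000/0.2000
= 4.0000

4.0000


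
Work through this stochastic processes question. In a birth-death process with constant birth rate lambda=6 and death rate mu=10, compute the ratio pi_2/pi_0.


For birth-death process, pi_n/pi_0 = (lambda/mu)^n
= (6/10)^2
= 0.3600

0.3600


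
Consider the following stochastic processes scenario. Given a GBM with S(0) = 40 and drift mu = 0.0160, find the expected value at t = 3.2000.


E[S(t)] = S(0) * exp(mu * t)
= 40 * exp(0.0160 * 3.2000)
= 40 * 1.0525
= 42.1013

42.1013


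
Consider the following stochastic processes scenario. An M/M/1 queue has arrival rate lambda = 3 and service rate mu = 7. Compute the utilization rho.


rho = lambda/mu
= 3/7
= 0.4286

0.4286


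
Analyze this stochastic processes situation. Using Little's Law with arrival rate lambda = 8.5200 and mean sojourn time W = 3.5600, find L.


Little's Law: L = lambda * W
= 8.5200 * 3.5600
= 30.3312

30.3312


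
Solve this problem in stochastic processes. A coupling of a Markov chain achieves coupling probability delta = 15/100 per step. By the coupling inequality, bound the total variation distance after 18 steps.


TV distance bound <= (1-delta)^n
= (1 - 0.1500)^18
= 0.8500^18
= 0.0536

0.0536


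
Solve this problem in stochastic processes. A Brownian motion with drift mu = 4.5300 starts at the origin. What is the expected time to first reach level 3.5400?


Expected first passage time = a/mu
= 3.5400/4.5300
= 0.7815

0.7815


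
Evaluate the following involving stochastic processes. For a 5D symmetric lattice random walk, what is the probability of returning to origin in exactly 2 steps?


P(return in 2 steps) = P(reverse first step) = 1/(2d)
= 1/10
= 0.1000

0.1000


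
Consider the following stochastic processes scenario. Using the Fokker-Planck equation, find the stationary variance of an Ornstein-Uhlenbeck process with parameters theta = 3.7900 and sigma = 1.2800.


Stationary variance = sigma^2 / (2*theta)
= 1.2800^2 / (2*3.7900)
= 1.6384 / 7.5800
= 0.2161

0.2161


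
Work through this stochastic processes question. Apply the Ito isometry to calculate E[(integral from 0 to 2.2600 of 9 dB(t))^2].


By Ito isometry: E[(int f dB)^2] = int f^2 dt
= 9^2 * 2.2600
= 81 * 2.2600 = 183.0600

183.0600


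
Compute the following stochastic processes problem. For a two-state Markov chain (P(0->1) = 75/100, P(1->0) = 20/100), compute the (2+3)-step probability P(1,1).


P^5 = P^2 * P^3
Computing via matrix multiplication of the transition matrix.
Entry (1,1) of P^5 = 0.7895

0.7895


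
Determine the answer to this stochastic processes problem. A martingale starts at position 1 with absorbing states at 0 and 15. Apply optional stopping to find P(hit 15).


By optional stopping theorem: E(M at tau) = M(0) = 1
P(hit 15)*15 + P(hit 0)*0 = 1
P(hit 15) = (1 - 0)/(15 - 0) = 1/15 = 0.0667

0.0667


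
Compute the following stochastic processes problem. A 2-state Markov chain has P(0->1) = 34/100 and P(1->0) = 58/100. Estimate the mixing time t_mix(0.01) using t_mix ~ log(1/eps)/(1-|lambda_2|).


lambda_2 = |1 - p01 - p10| = |1 - 0.3400 - 0.5800| = 0.0800
t_mix ~ log(1/eps)/(1 - |lambda_2|)
= log(100)/(1 - 0.0800) = 4.6052/0.9200
= 5.0056

5.0056


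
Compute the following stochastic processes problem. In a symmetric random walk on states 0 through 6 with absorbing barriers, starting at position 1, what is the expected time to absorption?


For symmetric RW on 0,...,N with absorbing barriers, E(i) = i*(N-i)
E(1) = 1 * 5 = 5

5


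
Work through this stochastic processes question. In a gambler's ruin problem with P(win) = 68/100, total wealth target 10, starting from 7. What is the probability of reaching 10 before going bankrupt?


Gambler's ruin formula:
r = q/p = 0.3200/0.6800 = 0.4706
P(win) = (1 - r^i)/(1 - r^N)
= (1 - 0.4706^7)/(1 - 0.4706^10)
= 0.9954

0.9954


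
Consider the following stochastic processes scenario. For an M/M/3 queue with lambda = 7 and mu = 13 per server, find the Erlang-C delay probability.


a = lambda/mu = 0.5385
rho = a/c = 0.1795
Erlang-C formula applied:
C(c,a) = 0.0185

0.0185


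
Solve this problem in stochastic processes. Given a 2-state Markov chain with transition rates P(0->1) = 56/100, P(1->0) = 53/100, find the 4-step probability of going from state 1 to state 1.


Computing P^4 by matrix multiplication.
P = [[0.4400, 0.5600], [0.5300, 0.4700]]
After raising P to the power 4:
P^4(1,1) = 0.5138

0.5138


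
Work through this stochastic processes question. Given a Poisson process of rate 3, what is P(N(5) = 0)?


P(N(t)=k) = (lambda*t)^k * exp(-lambda*t) / k!
lambda*t = 15
= 15^0 * exp(-15) / 0!
= 1 * 3.0590e-07 / 1
= 3.0590e-07

3.0590e-07


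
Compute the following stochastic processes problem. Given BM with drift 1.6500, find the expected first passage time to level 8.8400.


Expected first passage time = a/mu
= 8.8400/1.6500
= 5.3576

5.3576


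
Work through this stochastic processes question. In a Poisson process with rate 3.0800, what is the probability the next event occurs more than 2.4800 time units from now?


P(X > t) = exp(-lambda * t)
= exp(-3.0800 * 2.4800)
= exp(-7.6384) = 4.8160e-04

4.8160e-04


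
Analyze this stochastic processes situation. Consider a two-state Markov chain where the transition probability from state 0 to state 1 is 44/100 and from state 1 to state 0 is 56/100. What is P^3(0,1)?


Computing P^3 by matrix multiplication.
P = [[0.5600, 0.4400], [0.5600, 0.4400]]
After raising P to the power 3:
P^3(0,1) = 0.4400

0.4400


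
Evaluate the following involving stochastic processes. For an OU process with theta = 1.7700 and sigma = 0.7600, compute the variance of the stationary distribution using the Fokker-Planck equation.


Stationary variance = sigma^2 / (2*theta)
= 0.7600^2 / (2*1.7700)
= 0.5776 / 3.5400
= 0.1632

0.1632
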